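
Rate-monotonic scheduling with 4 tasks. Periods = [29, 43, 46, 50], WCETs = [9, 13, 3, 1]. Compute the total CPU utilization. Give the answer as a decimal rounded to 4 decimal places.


Compute individual utilizations (exact fractions):
  Task 1: C/T = 9/29 (approx. 0.3103)
  Task 2: C/T = 13/43 (approx. 0.3023)
  Task 3: C/T = 3/46 (approx. 0.0652)
  Task 4: C/T = 1/50 (approx. 0.02)
Total utilization U = 9/29 + 13/43 + 3/46 + 1/50 = 500403/717025
Rounded to 4 decimal places: U = 0.6979
RM (Liu & Layland) bound for 4 tasks = 0.756828; compare with U = 500403/717025 (approx. 0.697888)
U <= bound, so schedulable by RM sufficient condition.

0.6979


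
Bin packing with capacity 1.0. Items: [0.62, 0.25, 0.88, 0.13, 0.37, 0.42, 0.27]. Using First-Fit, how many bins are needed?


Place items sequentially using First-Fit:
  Item 0.62 -> new Bin 1
  Item 0.25 -> Bin 1 (now 0.87)
  Item 0.88 -> new Bin 2
  Item 0.13 -> Bin 1 (now 1.0)
  Item 0.37 -> new Bin 3
  Item 0.42 -> Bin 3 (now 0.79)
  Item 0.27 -> new Bin 4
Total bins used = 4

4


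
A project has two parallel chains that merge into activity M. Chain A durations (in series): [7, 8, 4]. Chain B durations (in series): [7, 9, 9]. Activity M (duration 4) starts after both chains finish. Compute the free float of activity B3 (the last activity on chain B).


ES(B3) = sum of predecessors on chain B = 16
EF(B3) = ES + duration = 16 + 9 = 25
Successor of B3 is M. ES(M) = max(sum(A), sum(B)) = max(19, 25) = 25
Free float = ES(successor) - EF(current) = 25 - 25 = 0

0


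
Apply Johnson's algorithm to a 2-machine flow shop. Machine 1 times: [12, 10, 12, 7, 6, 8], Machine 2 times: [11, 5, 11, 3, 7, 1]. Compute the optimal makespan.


Apply Johnson's rule:
  Group 1 (a <= b): [(5, 6, 7)]
  Group 2 (a > b): [(1, 12, 11), (3, 12, 11), (2, 10, 5), (4, 7, 3), (6, 8, 1)]
Optimal job order: [5, 1, 3, 2, 4, 6]
Schedule:
  Job 5: M1 done at 6, M2 done at 13
  Job 1: M1 done at 18, M2 done at 29
  Job 3: M1 done at 30, M2 done at 41
  Job 2: M1 done at 40, M2 done at 46
  Job 4: M1 done at 47, M2 done at 50
  Job 6: M1 done at 55, M2 done at 56
Makespan = 56

56


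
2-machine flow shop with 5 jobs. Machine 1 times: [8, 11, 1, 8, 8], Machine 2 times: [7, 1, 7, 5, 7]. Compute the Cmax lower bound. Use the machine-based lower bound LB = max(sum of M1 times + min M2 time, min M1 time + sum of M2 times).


LB1 = sum(M1 times) + min(M2 times) = 36 + 1 = 37
LB2 = min(M1 times) + sum(M2 times) = 1 + 27 = 28
Lower bound = max(LB1, LB2) = max(37, 28) = 37

37


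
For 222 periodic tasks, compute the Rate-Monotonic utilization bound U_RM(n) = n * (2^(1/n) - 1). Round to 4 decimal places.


Compute 2^(1/222) = 1.0031271640
Subtract 1: 1.0031271640 - 1 = 0.0031271640
Multiply by n: 222 * 0.0031271640 = 0.6942304080
Round to 4 dp: 0.6942

0.6942


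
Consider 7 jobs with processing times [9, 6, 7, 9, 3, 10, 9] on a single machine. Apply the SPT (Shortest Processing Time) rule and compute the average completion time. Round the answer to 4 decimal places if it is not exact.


Sort jobs by processing time (SPT order): [3, 6, 7, 9, 9, 9, 10]
Compute completion times sequentially:
  Job 1: processing = 3, completes at 3
  Job 2: processing = 6, completes at 9
  Job 3: processing = 7, completes at 16
  Job 4: processing = 9, completes at 25
  Job 5: processing = 9, completes at 34
  Job 6: processing = 9, completes at 43
  Job 7: processing = 10, completes at 53
Sum of completion times = 183
Average completion time = 183/7 = 26.1429

26.1429


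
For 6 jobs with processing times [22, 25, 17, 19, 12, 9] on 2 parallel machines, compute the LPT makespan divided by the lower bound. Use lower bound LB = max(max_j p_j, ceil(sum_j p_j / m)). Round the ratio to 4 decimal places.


LPT order: [25, 22, 19, 17, 12, 9]
Machine loads after assignment: [51, 53]
LPT makespan = 53
Lower bound = max(max_job, ceil(total/2)) = max(25, 52) = 52
Ratio = 53 / 52 = 1.0192

1.0192


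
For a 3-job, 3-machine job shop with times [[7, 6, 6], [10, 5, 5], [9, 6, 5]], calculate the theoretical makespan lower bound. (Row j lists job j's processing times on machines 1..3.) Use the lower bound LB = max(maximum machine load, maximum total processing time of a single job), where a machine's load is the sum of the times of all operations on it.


Machine loads:
  Machine 1: 7 + 10 + 9 = 26
  Machine 2: 6 + 5 + 6 = 17
  Machine 3: 6 + 5 + 5 = 16
Max machine load = 26
Job totals:
  Job 1: 19
  Job 2: 20
  Job 3: 20
Max job total = 20
Lower bound = max(26, 20) = 26

26


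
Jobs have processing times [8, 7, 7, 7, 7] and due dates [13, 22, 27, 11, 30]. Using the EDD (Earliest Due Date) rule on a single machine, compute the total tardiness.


Sort by due date (EDD order): [(7, 11), (8, 13), (7, 22), (7, 27), (7, 30)]
Compute completion times and tardiness:
  Job 1: p=7, d=11, C=7, tardiness=max(0,7-11)=0
  Job 2: p=8, d=13, C=15, tardiness=max(0,15-13)=2
  Job 3: p=7, d=22, C=22, tardiness=max(0,22-22)=0
  Job 4: p=7, d=27, C=29, tardiness=max(0,29-27)=2
  Job 5: p=7, d=30, C=36, tardiness=max(0,36-30)=6
Total tardiness = 10

10


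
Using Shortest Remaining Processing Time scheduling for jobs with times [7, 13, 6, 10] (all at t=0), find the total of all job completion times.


Since all jobs arrive at t=0, SRPT equals SPT ordering.
SPT order: [6, 7, 10, 13]
Completion times:
  Job 1: p=6, C=6
  Job 2: p=7, C=13
  Job 3: p=10, C=23
  Job 4: p=13, C=36
Total completion time = 6 + 13 + 23 + 36 = 78

78


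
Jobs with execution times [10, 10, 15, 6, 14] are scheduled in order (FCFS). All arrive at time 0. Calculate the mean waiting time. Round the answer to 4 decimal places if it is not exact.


FCFS order (as given): [10, 10, 15, 6, 14]
Waiting times:
  Job 1: wait = 0
  Job 2: wait = 10
  Job 3: wait = 20
  Job 4: wait = 35
  Job 5: wait = 41
Sum of waiting times = 106
Average waiting time = 106/5 = 21.2

21.2


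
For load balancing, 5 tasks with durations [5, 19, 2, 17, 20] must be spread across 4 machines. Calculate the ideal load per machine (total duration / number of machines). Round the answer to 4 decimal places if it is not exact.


Total processing time = 5 + 19 + 2 + 17 + 20 = 63
Number of machines = 4
Ideal balanced load = 63 / 4 = 15.75

15.75


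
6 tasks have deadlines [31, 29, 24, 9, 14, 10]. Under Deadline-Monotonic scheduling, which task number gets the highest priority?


Sort tasks by relative deadline (ascending):
  Task 4: deadline = 9
  Task 6: deadline = 10
  Task 5: deadline = 14
  Task 3: deadline = 24
  Task 2: deadline = 29
  Task 1: deadline = 31
Priority order (highest first): [4, 6, 5, 3, 2, 1]
Highest priority task = 4

4


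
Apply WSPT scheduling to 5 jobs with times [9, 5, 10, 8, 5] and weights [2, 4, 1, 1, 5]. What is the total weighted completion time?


Compute p/w ratios and sort ascending (WSPT): [(5, 5), (5, 4), (9, 2), (8, 1), (10, 1)]
Compute weighted completion times:
  Job (p=5,w=5): C=5, w*C=5*5=25
  Job (p=5,w=4): C=10, w*C=4*10=40
  Job (p=9,w=2): C=19, w*C=2*19=38
  Job (p=8,w=1): C=27, w*C=1*27=27
  Job (p=10,w=1): C=37, w*C=1*37=37
Total weighted completion time = 167

167


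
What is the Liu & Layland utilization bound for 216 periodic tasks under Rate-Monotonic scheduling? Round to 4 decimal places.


Compute 2^(1/216) = 1.0032141691
Subtract 1: 1.0032141691 - 1 = 0.0032141691
Multiply by n: 216 * 0.0032141691 = 0.6942605256
Round to 4 dp: 0.6943

0.6943


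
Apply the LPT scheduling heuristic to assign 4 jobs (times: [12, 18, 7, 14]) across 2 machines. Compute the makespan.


Sort jobs in decreasing order (LPT): [18, 14, 12, 7]
Assign each job to the least loaded machine:
  Machine 1: jobs [18, 7], load = 25
  Machine 2: jobs [14, 12], load = 26
Makespan = max load = 26

26


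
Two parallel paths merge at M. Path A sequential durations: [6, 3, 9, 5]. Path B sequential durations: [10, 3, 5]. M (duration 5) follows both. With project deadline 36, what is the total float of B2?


Forward pass: ES(B2) = sum of predecessors on chain B = 10
EF = ES + duration = 10 + 3 = 13
Backward pass: LF(M) = deadline = 36; LS(M) = 36 - 5 = 31
LF(B2) = LS(M) - sum(successors on chain B) = 31 - 5 = 26
LS = LF - duration = 26 - 3 = 23
Total float = LS - ES = 23 - 10 = 13

13


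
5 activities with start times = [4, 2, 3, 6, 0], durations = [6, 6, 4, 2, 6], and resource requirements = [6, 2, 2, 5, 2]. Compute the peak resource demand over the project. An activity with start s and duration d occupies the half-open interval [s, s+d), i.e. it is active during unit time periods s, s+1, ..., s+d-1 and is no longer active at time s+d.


Each activity i is active on [start_i, start_i + duration_i).
Compute total resource usage per time slot:
  t=0: active resources = [2], total = 2
  t=1: active resources = [2], total = 2
  t=2: active resources = [2, 2], total = 4
  t=3: active resources = [2, 2, 2], total = 6
  t=4: active resources = [6, 2, 2, 2], total = 12
  t=5: active resources = [6, 2, 2, 2], total = 12
  t=6: active resources = [6, 2, 2, 5], total = 15
  t=7: active resources = [6, 2, 5], total = 13
  t=8: active resources = [6], total = 6
  t=9: active resources = [6], total = 6
Peak resource demand = 15

15


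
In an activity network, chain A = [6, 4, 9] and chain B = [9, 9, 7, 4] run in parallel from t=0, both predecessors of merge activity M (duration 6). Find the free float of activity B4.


ES(B4) = sum of predecessors on chain B = 25
EF(B4) = ES + duration = 25 + 4 = 29
Successor of B4 is M. ES(M) = max(sum(A), sum(B)) = max(19, 29) = 29
Free float = ES(successor) - EF(current) = 29 - 29 = 0

0


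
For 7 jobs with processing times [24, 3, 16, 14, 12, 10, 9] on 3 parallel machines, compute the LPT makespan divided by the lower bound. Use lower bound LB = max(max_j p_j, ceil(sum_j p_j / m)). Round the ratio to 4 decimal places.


LPT order: [24, 16, 14, 12, 10, 9, 3]
Machine loads after assignment: [33, 29, 26]
LPT makespan = 33
Lower bound = max(max_job, ceil(total/3)) = max(24, 30) = 30
Ratio = 33 / 30 = 1.1

1.1


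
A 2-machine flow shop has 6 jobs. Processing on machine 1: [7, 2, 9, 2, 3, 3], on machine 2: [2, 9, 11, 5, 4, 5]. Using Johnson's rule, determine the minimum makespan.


Apply Johnson's rule:
  Group 1 (a <= b): [(2, 2, 9), (4, 2, 5), (5, 3, 4), (6, 3, 5), (3, 9, 11)]
  Group 2 (a > b): [(1, 7, 2)]
Optimal job order: [2, 4, 5, 6, 3, 1]
Schedule:
  Job 2: M1 done at 2, M2 done at 11
  Job 4: M1 done at 4, M2 done at 16
  Job 5: M1 done at 7, M2 done at 20
  Job 6: M1 done at 10, M2 done at 25
  Job 3: M1 done at 19, M2 done at 36
  Job 1: M1 done at 26, M2 done at 38
Makespan = 38

38


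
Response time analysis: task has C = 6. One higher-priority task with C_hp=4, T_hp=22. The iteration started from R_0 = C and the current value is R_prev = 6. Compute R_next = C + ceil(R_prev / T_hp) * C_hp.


R_next = C + ceil(R_prev / T_hp) * C_hp
ceil(6 / 22) = ceil(0.2727) = 1
Interference = 1 * 4 = 4
R_next = 6 + 4 = 10

10


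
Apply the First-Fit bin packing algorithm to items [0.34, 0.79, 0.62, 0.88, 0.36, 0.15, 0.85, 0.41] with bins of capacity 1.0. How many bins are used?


Place items sequentially using First-Fit:
  Item 0.34 -> new Bin 1
  Item 0.79 -> new Bin 2
  Item 0.62 -> Bin 1 (now 0.96)
  Item 0.88 -> new Bin 3
  Item 0.36 -> new Bin 4
  Item 0.15 -> Bin 2 (now 0.94)
  Item 0.85 -> new Bin 5
  Item 0.41 -> Bin 4 (now 0.77)
Total bins used = 5

5


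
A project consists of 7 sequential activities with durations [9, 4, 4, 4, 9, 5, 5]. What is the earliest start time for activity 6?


Activity 6 starts after activities 1 through 5 complete.
Predecessor durations: [9, 4, 4, 4, 9]
ES = 9 + 4 + 4 + 4 + 9 = 30

30


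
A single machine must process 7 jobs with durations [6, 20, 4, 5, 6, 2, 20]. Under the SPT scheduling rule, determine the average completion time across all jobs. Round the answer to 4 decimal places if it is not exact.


Sort jobs by processing time (SPT order): [2, 4, 5, 6, 6, 20, 20]
Compute completion times sequentially:
  Job 1: processing = 2, completes at 2
  Job 2: processing = 4, completes at 6
  Job 3: processing = 5, completes at 11
  Job 4: processing = 6, completes at 17
  Job 5: processing = 6, completes at 23
  Job 6: processing = 20, completes at 43
  Job 7: processing = 20, completes at 63
Sum of completion times = 165
Average completion time = 165/7 = 23.5714

23.5714


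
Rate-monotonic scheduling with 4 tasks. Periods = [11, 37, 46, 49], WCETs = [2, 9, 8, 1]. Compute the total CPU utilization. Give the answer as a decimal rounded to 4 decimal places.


Compute individual utilizations (exact fractions):
  Task 1: C/T = 2/11 (approx. 0.1818)
  Task 2: C/T = 9/37 (approx. 0.2432)
  Task 3: C/T = 8/46 = 4/23 (approx. 0.1739)
  Task 4: C/T = 1/49 (approx. 0.0204)
Total utilization U = 2/11 + 9/37 + 4/23 + 1/49 = 284104/458689
Rounded to 4 decimal places: U = 0.6194
RM (Liu & Layland) bound for 4 tasks = 0.756828; compare with U = 284104/458689 (approx. 0.619383)
U <= bound, so schedulable by RM sufficient condition.

0.6194


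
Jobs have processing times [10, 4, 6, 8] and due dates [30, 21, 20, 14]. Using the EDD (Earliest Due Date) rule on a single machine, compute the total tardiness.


Sort by due date (EDD order): [(8, 14), (6, 20), (4, 21), (10, 30)]
Compute completion times and tardiness:
  Job 1: p=8, d=14, C=8, tardiness=max(0,8-14)=0
  Job 2: p=6, d=20, C=14, tardiness=max(0,14-20)=0
  Job 3: p=4, d=21, C=18, tardiness=max(0,18-21)=0
  Job 4: p=10, d=30, C=28, tardiness=max(0,28-30)=0
Total tardiness = 0

0


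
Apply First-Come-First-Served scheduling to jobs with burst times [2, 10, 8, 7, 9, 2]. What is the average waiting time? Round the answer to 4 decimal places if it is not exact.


FCFS order (as given): [2, 10, 8, 7, 9, 2]
Waiting times:
  Job 1: wait = 0
  Job 2: wait = 2
  Job 3: wait = 12
  Job 4: wait = 20
  Job 5: wait = 27
  Job 6: wait = 36
Sum of waiting times = 97
Average waiting time = 97/6 = 16.1667

16.1667


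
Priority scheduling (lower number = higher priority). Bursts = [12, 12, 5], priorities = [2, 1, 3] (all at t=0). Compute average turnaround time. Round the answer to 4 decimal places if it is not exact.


Sort by priority (ascending = highest first):
Order: [(1, 12), (2, 12), (3, 5)]
Completion times:
  Priority 1, burst=12, C=12
  Priority 2, burst=12, C=24
  Priority 3, burst=5, C=29
Average turnaround = 65/3 = 21.6667

21.6667


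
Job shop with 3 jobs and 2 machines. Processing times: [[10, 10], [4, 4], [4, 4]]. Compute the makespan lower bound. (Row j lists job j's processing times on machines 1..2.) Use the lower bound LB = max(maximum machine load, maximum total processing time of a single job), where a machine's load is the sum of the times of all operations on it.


Machine loads:
  Machine 1: 10 + 4 + 4 = 18
  Machine 2: 10 + 4 + 4 = 18
Max machine load = 18
Job totals:
  Job 1: 20
  Job 2: 8
  Job 3: 8
Max job total = 20
Lower bound = max(18, 20) = 20

20


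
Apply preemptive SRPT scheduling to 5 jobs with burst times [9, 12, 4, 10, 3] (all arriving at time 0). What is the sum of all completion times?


Since all jobs arrive at t=0, SRPT equals SPT ordering.
SPT order: [3, 4, 9, 10, 12]
Completion times:
  Job 1: p=3, C=3
  Job 2: p=4, C=7
  Job 3: p=9, C=16
  Job 4: p=10, C=26
  Job 5: p=12, C=38
Total completion time = 3 + 7 + 16 + 26 + 38 = 90

90


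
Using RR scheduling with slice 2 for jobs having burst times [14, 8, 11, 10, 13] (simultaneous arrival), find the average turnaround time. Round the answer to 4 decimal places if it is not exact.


Time quantum = 2
Execution trace:
  J1 runs 2 units, time = 2
  J2 runs 2 units, time = 4
  J3 runs 2 units, time = 6
  J4 runs 2 units, time = 8
  J5 runs 2 units, time = 10
  J1 runs 2 units, time = 12
  J2 runs 2 units, time = 14
  J3 runs 2 units, time = 16
  J4 runs 2 units, time = 18
  J5 runs 2 units, time = 20
  J1 runs 2 units, time = 22
  J2 runs 2 units, time = 24
  J3 runs 2 units, time = 26
  J4 runs 2 units, time = 28
  J5 runs 2 units, time = 30
  J1 runs 2 units, time = 32
  J2 runs 2 units, time = 34
  J3 runs 2 units, time = 36
  J4 runs 2 units, time = 38
  J5 runs 2 units, time = 40
  J1 runs 2 units, time = 42
  J3 runs 2 units, time = 44
  J4 runs 2 units, time = 46
  J5 runs 2 units, time = 48
  J1 runs 2 units, time = 50
  J3 runs 1 units, time = 51
  J5 runs 2 units, time = 53
  J1 runs 2 units, time = 55
  J5 runs 1 units, time = 56
Finish times: [55, 34, 51, 46, 56]
Average turnaround = 242/5 = 48.4

48.4


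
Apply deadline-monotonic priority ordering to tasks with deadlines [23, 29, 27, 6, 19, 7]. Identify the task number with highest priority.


Sort tasks by relative deadline (ascending):
  Task 4: deadline = 6
  Task 6: deadline = 7
  Task 5: deadline = 19
  Task 1: deadline = 23
  Task 3: deadline = 27
  Task 2: deadline = 29
Priority order (highest first): [4, 6, 5, 1, 3, 2]
Highest priority task = 4

4


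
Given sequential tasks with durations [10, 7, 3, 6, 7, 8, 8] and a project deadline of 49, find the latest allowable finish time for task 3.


LF(activity 3) = deadline - sum of successor durations
Successors: activities 4 through 7 with durations [6, 7, 8, 8]
Sum of successor durations = 29
LF = 49 - 29 = 20

20


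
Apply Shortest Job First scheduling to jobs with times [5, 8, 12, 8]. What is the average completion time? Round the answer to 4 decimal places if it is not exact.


SJF order (ascending): [5, 8, 8, 12]
Completion times:
  Job 1: burst=5, C=5
  Job 2: burst=8, C=13
  Job 3: burst=8, C=21
  Job 4: burst=12, C=33
Average completion = 72/4 = 18.0

18.0


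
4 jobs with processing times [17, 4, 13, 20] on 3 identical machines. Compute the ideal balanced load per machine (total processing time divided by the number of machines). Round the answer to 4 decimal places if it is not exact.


Total processing time = 17 + 4 + 13 + 20 = 54
Number of machines = 3
Ideal balanced load = 54 / 3 = 18.0

18.0


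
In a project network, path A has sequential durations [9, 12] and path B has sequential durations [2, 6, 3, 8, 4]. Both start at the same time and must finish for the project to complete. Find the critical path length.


Path A total = 9 + 12 = 21
Path B total = 2 + 6 + 3 + 8 + 4 = 23
Critical path = longest path = max(21, 23) = 23

23


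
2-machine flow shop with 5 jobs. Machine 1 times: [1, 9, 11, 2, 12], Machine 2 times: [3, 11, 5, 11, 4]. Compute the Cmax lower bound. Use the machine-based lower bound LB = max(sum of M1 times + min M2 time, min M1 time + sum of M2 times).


LB1 = sum(M1 times) + min(M2 times) = 35 + 3 = 38
LB2 = min(M1 times) + sum(M2 times) = 1 + 34 = 35
Lower bound = max(LB1, LB2) = max(38, 35) = 38

38


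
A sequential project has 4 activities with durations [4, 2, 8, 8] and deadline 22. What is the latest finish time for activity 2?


LF(activity 2) = deadline - sum of successor durations
Successors: activities 3 through 4 with durations [8, 8]
Sum of successor durations = 16
LF = 22 - 16 = 6

6


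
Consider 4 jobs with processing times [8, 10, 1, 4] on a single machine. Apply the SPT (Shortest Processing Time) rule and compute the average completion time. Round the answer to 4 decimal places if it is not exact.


Sort jobs by processing time (SPT order): [1, 4, 8, 10]
Compute completion times sequentially:
  Job 1: processing = 1, completes at 1
  Job 2: processing = 4, completes at 5
  Job 3: processing = 8, completes at 13
  Job 4: processing = 10, completes at 23
Sum of completion times = 42
Average completion time = 42/4 = 10.5

10.5


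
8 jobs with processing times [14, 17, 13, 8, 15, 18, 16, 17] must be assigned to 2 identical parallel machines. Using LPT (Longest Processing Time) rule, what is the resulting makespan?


Sort jobs in decreasing order (LPT): [18, 17, 17, 16, 15, 14, 13, 8]
Assign each job to the least loaded machine:
  Machine 1: jobs [18, 16, 15, 8], load = 57
  Machine 2: jobs [17, 17, 14, 13], load = 61
Makespan = max load = 61

61


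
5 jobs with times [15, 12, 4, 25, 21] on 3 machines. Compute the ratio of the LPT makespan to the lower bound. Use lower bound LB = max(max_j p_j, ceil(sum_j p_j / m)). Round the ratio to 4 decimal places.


LPT order: [25, 21, 15, 12, 4]
Machine loads after assignment: [25, 25, 27]
LPT makespan = 27
Lower bound = max(max_job, ceil(total/3)) = max(25, 26) = 26
Ratio = 27 / 26 = 1.0385

1.0385


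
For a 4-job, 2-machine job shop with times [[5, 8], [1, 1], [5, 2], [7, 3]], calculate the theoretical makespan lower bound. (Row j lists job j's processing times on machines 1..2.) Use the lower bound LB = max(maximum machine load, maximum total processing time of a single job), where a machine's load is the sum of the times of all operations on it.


Machine loads:
  Machine 1: 5 + 1 + 5 + 7 = 18
  Machine 2: 8 + 1 + 2 + 3 = 14
Max machine load = 18
Job totals:
  Job 1: 13
  Job 2: 2
  Job 3: 7
  Job 4: 10
Max job total = 13
Lower bound = max(18, 13) = 18

18


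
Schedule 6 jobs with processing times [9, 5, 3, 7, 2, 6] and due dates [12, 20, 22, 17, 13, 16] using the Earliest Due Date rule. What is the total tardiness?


Sort by due date (EDD order): [(9, 12), (2, 13), (6, 16), (7, 17), (5, 20), (3, 22)]
Compute completion times and tardiness:
  Job 1: p=9, d=12, C=9, tardiness=max(0,9-12)=0
  Job 2: p=2, d=13, C=11, tardiness=max(0,11-13)=0
  Job 3: p=6, d=16, C=17, tardiness=max(0,17-16)=1
  Job 4: p=7, d=17, C=24, tardiness=max(0,24-17)=7
  Job 5: p=5, d=20, C=29, tardiness=max(0,29-20)=9
  Job 6: p=3, d=22, C=32, tardiness=max(0,32-22)=10
Total tardiness = 27

27


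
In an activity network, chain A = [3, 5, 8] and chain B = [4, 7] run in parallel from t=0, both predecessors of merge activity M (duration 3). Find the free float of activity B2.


ES(B2) = sum of predecessors on chain B = 4
EF(B2) = ES + duration = 4 + 7 = 11
Successor of B2 is M. ES(M) = max(sum(A), sum(B)) = max(16, 11) = 16
Free float = ES(successor) - EF(current) = 16 - 11 = 5

5


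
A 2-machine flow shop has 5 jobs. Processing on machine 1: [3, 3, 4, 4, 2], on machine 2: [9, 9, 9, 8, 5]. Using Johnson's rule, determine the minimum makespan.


Apply Johnson's rule:
  Group 1 (a <= b): [(5, 2, 5), (1, 3, 9), (2, 3, 9), (3, 4, 9), (4, 4, 8)]
  Group 2 (a > b): []
Optimal job order: [5, 1, 2, 3, 4]
Schedule:
  Job 5: M1 done at 2, M2 done at 7
  Job 1: M1 done at 5, M2 done at 16
  Job 2: M1 done at 8, M2 done at 25
  Job 3: M1 done at 12, M2 done at 34
  Job 4: M1 done at 16, M2 done at 42
Makespan = 42

42


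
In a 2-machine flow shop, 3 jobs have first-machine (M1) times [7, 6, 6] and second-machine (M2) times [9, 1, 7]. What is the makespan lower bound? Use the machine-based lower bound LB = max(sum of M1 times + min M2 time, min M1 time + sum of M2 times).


LB1 = sum(M1 times) + min(M2 times) = 19 + 1 = 20
LB2 = min(M1 times) + sum(M2 times) = 6 + 17 = 23
Lower bound = max(LB1, LB2) = max(20, 23) = 23

23


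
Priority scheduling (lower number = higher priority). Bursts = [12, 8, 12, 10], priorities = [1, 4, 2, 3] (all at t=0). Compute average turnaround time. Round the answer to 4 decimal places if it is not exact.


Sort by priority (ascending = highest first):
Order: [(1, 12), (2, 12), (3, 10), (4, 8)]
Completion times:
  Priority 1, burst=12, C=12
  Priority 2, burst=12, C=24
  Priority 3, burst=10, C=34
  Priority 4, burst=8, C=42
Average turnaround = 112/4 = 28.0

28.0


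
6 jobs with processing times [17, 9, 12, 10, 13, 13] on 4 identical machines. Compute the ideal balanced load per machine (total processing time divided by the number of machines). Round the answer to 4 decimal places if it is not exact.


Total processing time = 17 + 9 + 12 + 10 + 13 + 13 = 74
Number of machines = 4
Ideal balanced load = 74 / 4 = 18.5

18.5


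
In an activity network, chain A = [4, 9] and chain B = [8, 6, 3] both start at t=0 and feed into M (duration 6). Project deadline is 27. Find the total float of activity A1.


Forward pass: ES(A1) = sum of predecessors on chain A = 0
EF = ES + duration = 0 + 4 = 4
Backward pass: LF(M) = deadline = 27; LS(M) = 27 - 6 = 21
LF(A1) = LS(M) - sum(successors on chain A) = 21 - 9 = 12
LS = LF - duration = 12 - 4 = 8
Total float = LS - ES = 8 - 0 = 8

8


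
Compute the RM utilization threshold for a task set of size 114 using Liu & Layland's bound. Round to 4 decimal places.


Compute 2^(1/114) = 1.0060987606
Subtract 1: 1.0060987606 - 1 = 0.0060987606
Multiply by n: 114 * 0.0060987606 = 0.6952587084
Round to 4 dp: 0.6953

0.6953


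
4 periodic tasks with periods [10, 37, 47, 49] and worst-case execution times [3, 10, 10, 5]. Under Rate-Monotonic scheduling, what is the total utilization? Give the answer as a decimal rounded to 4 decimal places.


Compute individual utilizations (exact fractions):
  Task 1: C/T = 3/10 (approx. 0.3)
  Task 2: C/T = 10/37 (approx. 0.2703)
  Task 3: C/T = 10/47 (approx. 0.2128)
  Task 4: C/T = 5/49 (approx. 0.102)
Total utilization U = 3/10 + 10/37 + 10/47 + 5/49 = 754183/852110
Rounded to 4 decimal places: U = 0.8851
RM (Liu & Layland) bound for 4 tasks = 0.756828; compare with U = 754183/852110 (approx. 0.885077)
bound < U <= 1, so the RM sufficient condition is not met (inconclusive; an exact test such as response-time analysis is needed).

0.8851


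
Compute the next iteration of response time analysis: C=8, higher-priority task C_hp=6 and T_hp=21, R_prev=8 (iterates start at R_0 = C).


R_next = C + ceil(R_prev / T_hp) * C_hp
ceil(8 / 21) = ceil(0.381) = 1
Interference = 1 * 6 = 6
R_next = 8 + 6 = 14

14


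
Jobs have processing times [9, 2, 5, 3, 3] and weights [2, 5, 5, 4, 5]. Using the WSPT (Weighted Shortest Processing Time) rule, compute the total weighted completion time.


Compute p/w ratios and sort ascending (WSPT): [(2, 5), (3, 5), (3, 4), (5, 5), (9, 2)]
Compute weighted completion times:
  Job (p=2,w=5): C=2, w*C=5*2=10
  Job (p=3,w=5): C=5, w*C=5*5=25
  Job (p=3,w=4): C=8, w*C=4*8=32
  Job (p=5,w=5): C=13, w*C=5*13=65
  Job (p=9,w=2): C=22, w*C=2*22=44
Total weighted completion time = 176

176


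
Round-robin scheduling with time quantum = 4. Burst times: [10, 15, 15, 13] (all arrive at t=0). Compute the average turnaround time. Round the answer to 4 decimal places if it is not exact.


Time quantum = 4
Execution trace:
  J1 runs 4 units, time = 4
  J2 runs 4 units, time = 8
  J3 runs 4 units, time = 12
  J4 runs 4 units, time = 16
  J1 runs 4 units, time = 20
  J2 runs 4 units, time = 24
  J3 runs 4 units, time = 28
  J4 runs 4 units, time = 32
  J1 runs 2 units, time = 34
  J2 runs 4 units, time = 38
  J3 runs 4 units, time = 42
  J4 runs 4 units, time = 46
  J2 runs 3 units, time = 49
  J3 runs 3 units, time = 52
  J4 runs 1 units, time = 53
Finish times: [34, 49, 52, 53]
Average turnaround = 188/4 = 47.0

47.0


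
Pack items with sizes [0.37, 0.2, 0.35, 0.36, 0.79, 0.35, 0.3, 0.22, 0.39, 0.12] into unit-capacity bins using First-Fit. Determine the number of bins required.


Place items sequentially using First-Fit:
  Item 0.37 -> new Bin 1
  Item 0.2 -> Bin 1 (now 0.57)
  Item 0.35 -> Bin 1 (now 0.92)
  Item 0.36 -> new Bin 2
  Item 0.79 -> new Bin 3
  Item 0.35 -> Bin 2 (now 0.71)
  Item 0.3 -> new Bin 4
  Item 0.22 -> Bin 2 (now 0.93)
  Item 0.39 -> Bin 4 (now 0.69)
  Item 0.12 -> Bin 3 (now 0.91)
Total bins used = 4

4


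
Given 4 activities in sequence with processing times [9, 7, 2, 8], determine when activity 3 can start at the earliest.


Activity 3 starts after activities 1 through 2 complete.
Predecessor durations: [9, 7]
ES = 9 + 7 = 16

16


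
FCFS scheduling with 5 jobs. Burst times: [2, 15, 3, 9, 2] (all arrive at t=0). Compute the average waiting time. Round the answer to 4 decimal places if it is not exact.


FCFS order (as given): [2, 15, 3, 9, 2]
Waiting times:
  Job 1: wait = 0
  Job 2: wait = 2
  Job 3: wait = 17
  Job 4: wait = 20
  Job 5: wait = 29
Sum of waiting times = 68
Average waiting time = 68/5 = 13.6

13.6


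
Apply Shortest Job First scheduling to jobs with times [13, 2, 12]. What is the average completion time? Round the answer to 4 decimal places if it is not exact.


SJF order (ascending): [2, 12, 13]
Completion times:
  Job 1: burst=2, C=2
  Job 2: burst=12, C=14
  Job 3: burst=13, C=27
Average completion = 43/3 = 14.3333

14.3333


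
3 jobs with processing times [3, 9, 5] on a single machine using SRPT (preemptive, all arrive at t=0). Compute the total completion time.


Since all jobs arrive at t=0, SRPT equals SPT ordering.
SPT order: [3, 5, 9]
Completion times:
  Job 1: p=3, C=3
  Job 2: p=5, C=8
  Job 3: p=9, C=17
Total completion time = 3 + 8 + 17 = 28

28


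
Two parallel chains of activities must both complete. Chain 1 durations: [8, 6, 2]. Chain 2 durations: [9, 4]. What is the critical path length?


Path A total = 8 + 6 + 2 = 16
Path B total = 9 + 4 = 13
Critical path = longest path = max(16, 13) = 16

16


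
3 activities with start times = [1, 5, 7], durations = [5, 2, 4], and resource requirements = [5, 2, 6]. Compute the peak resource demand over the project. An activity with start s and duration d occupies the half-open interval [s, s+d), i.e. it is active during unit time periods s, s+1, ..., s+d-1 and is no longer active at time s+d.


Each activity i is active on [start_i, start_i + duration_i).
Compute total resource usage per time slot:
  t=0: active resources = [], total = 0
  t=1: active resources = [5], total = 5
  t=2: active resources = [5], total = 5
  t=3: active resources = [5], total = 5
  t=4: active resources = [5], total = 5
  t=5: active resources = [5, 2], total = 7
  t=6: active resources = [2], total = 2
  t=7: active resources = [6], total = 6
  t=8: active resources = [6], total = 6
  t=9: active resources = [6], total = 6
  t=10: active resources = [6], total = 6
Peak resource demand = 7

7


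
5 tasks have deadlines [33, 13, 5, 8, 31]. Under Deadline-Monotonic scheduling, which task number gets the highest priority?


Sort tasks by relative deadline (ascending):
  Task 3: deadline = 5
  Task 4: deadline = 8
  Task 2: deadline = 13
  Task 5: deadline = 31
  Task 1: deadline = 33
Priority order (highest first): [3, 4, 2, 5, 1]
Highest priority task = 3

3


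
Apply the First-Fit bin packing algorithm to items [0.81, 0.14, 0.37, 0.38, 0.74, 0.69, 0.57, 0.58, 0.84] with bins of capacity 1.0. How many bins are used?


Place items sequentially using First-Fit:
  Item 0.81 -> new Bin 1
  Item 0.14 -> Bin 1 (now 0.95)
  Item 0.37 -> new Bin 2
  Item 0.38 -> Bin 2 (now 0.75)
  Item 0.74 -> new Bin 3
  Item 0.69 -> new Bin 4
  Item 0.57 -> new Bin 5
  Item 0.58 -> new Bin 6
  Item 0.84 -> new Bin 7
Total bins used = 7

7


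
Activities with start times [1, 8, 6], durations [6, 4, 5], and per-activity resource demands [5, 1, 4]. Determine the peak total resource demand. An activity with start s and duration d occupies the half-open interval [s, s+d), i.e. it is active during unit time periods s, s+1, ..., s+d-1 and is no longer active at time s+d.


Each activity i is active on [start_i, start_i + duration_i).
Compute total resource usage per time slot:
  t=0: active resources = [], total = 0
  t=1: active resources = [5], total = 5
  t=2: active resources = [5], total = 5
  t=3: active resources = [5], total = 5
  t=4: active resources = [5], total = 5
  t=5: active resources = [5], total = 5
  t=6: active resources = [5, 4], total = 9
  t=7: active resources = [4], total = 4
  t=8: active resources = [1, 4], total = 5
  t=9: active resources = [1, 4], total = 5
  t=10: active resources = [1, 4], total = 5
  t=11: active resources = [1], total = 1
Peak resource demand = 9

9


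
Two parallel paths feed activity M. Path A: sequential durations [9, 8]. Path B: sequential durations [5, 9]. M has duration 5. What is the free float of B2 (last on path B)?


ES(B2) = sum of predecessors on chain B = 5
EF(B2) = ES + duration = 5 + 9 = 14
Successor of B2 is M. ES(M) = max(sum(A), sum(B)) = max(17, 14) = 17
Free float = ES(successor) - EF(current) = 17 - 14 = 3

3


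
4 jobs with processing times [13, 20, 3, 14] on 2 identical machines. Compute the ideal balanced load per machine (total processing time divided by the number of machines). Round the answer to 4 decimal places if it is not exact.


Total processing time = 13 + 20 + 3 + 14 = 50
Number of machines = 2
Ideal balanced load = 50 / 2 = 25.0

25.0


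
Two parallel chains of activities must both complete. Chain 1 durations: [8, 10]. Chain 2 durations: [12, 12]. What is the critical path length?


Path A total = 8 + 10 = 18
Path B total = 12 + 12 = 24
Critical path = longest path = max(18, 24) = 24

24


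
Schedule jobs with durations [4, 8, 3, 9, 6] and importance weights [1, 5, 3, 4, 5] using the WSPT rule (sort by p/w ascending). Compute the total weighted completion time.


Compute p/w ratios and sort ascending (WSPT): [(3, 3), (6, 5), (8, 5), (9, 4), (4, 1)]
Compute weighted completion times:
  Job (p=3,w=3): C=3, w*C=3*3=9
  Job (p=6,w=5): C=9, w*C=5*9=45
  Job (p=8,w=5): C=17, w*C=5*17=85
  Job (p=9,w=4): C=26, w*C=4*26=104
  Job (p=4,w=1): C=30, w*C=1*30=30
Total weighted completion time = 273

273


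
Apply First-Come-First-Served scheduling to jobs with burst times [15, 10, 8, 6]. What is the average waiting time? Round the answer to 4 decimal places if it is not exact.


FCFS order (as given): [15, 10, 8, 6]
Waiting times:
  Job 1: wait = 0
  Job 2: wait = 15
  Job 3: wait = 25
  Job 4: wait = 33
Sum of waiting times = 73
Average waiting time = 73/4 = 18.25

18.25


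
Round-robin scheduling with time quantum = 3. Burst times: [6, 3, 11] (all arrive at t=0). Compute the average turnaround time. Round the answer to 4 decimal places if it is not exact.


Time quantum = 3
Execution trace:
  J1 runs 3 units, time = 3
  J2 runs 3 units, time = 6
  J3 runs 3 units, time = 9
  J1 runs 3 units, time = 12
  J3 runs 3 units, time = 15
  J3 runs 3 units, time = 18
  J3 runs 2 units, time = 20
Finish times: [12, 6, 20]
Average turnaround = 38/3 = 12.6667

12.6667


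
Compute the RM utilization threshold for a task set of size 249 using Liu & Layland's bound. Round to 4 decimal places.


Compute 2^(1/249) = 1.0027876018
Subtract 1: 1.0027876018 - 1 = 0.0027876018
Multiply by n: 249 * 0.0027876018 = 0.6941128482
Round to 4 dp: 0.6941

0.6941


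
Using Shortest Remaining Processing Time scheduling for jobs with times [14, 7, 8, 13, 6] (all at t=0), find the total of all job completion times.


Since all jobs arrive at t=0, SRPT equals SPT ordering.
SPT order: [6, 7, 8, 13, 14]
Completion times:
  Job 1: p=6, C=6
  Job 2: p=7, C=13
  Job 3: p=8, C=21
  Job 4: p=13, C=34
  Job 5: p=14, C=48
Total completion time = 6 + 13 + 21 + 34 + 48 = 122

122


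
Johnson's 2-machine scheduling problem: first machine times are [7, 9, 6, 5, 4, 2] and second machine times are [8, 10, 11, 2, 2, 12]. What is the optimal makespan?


Apply Johnson's rule:
  Group 1 (a <= b): [(6, 2, 12), (3, 6, 11), (1, 7, 8), (2, 9, 10)]
  Group 2 (a > b): [(4, 5, 2), (5, 4, 2)]
Optimal job order: [6, 3, 1, 2, 4, 5]
Schedule:
  Job 6: M1 done at 2, M2 done at 14
  Job 3: M1 done at 8, M2 done at 25
  Job 1: M1 done at 15, M2 done at 33
  Job 2: M1 done at 24, M2 done at 43
  Job 4: M1 done at 29, M2 done at 45
  Job 5: M1 done at 33, M2 done at 47
Makespan = 47

47


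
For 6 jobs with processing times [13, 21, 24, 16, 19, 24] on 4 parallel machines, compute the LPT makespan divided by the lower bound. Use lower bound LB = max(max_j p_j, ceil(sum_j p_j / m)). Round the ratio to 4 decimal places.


LPT order: [24, 24, 21, 19, 16, 13]
Machine loads after assignment: [24, 24, 34, 35]
LPT makespan = 35
Lower bound = max(max_job, ceil(total/4)) = max(24, 30) = 30
Ratio = 35 / 30 = 1.1667

1.1667


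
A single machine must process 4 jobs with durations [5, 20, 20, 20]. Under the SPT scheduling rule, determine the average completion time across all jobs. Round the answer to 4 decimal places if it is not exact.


Sort jobs by processing time (SPT order): [5, 20, 20, 20]
Compute completion times sequentially:
  Job 1: processing = 5, completes at 5
  Job 2: processing = 20, completes at 25
  Job 3: processing = 20, completes at 45
  Job 4: processing = 20, completes at 65
Sum of completion times = 140
Average completion time = 140/4 = 35.0

35.0


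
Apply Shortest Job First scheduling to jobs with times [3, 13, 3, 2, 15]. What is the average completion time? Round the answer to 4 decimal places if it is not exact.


SJF order (ascending): [2, 3, 3, 13, 15]
Completion times:
  Job 1: burst=2, C=2
  Job 2: burst=3, C=5
  Job 3: burst=3, C=8
  Job 4: burst=13, C=21
  Job 5: burst=15, C=36
Average completion = 72/5 = 14.4

14.4


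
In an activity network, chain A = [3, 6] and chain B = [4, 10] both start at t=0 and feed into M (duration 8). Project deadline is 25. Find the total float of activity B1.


Forward pass: ES(B1) = sum of predecessors on chain B = 0
EF = ES + duration = 0 + 4 = 4
Backward pass: LF(M) = deadline = 25; LS(M) = 25 - 8 = 17
LF(B1) = LS(M) - sum(successors on chain B) = 17 - 10 = 7
LS = LF - duration = 7 - 4 = 3
Total float = LS - ES = 3 - 0 = 3

3


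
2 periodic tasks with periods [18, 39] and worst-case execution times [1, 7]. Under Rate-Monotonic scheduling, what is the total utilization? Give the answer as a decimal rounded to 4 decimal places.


Compute individual utilizations (exact fractions):
  Task 1: C/T = 1/18 (approx. 0.0556)
  Task 2: C/T = 7/39 (approx. 0.1795)
Total utilization U = 1/18 + 7/39 = 55/234
Rounded to 4 decimal places: U = 0.2350
RM (Liu & Layland) bound for 2 tasks = 0.828427; compare with U = 55/234 (approx. 0.235043)
U <= bound, so schedulable by RM sufficient condition.

0.2350


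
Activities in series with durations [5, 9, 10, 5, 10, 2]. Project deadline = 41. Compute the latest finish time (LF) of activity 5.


LF(activity 5) = deadline - sum of successor durations
Successors: activities 6 through 6 with durations [2]
Sum of successor durations = 2
LF = 41 - 2 = 39

39


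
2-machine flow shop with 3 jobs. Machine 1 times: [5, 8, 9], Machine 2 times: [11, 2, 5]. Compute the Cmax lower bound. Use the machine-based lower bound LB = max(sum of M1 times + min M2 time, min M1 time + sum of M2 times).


LB1 = sum(M1 times) + min(M2 times) = 22 + 2 = 24
LB2 = min(M1 times) + sum(M2 times) = 5 + 18 = 23
Lower bound = max(LB1, LB2) = max(24, 23) = 24

24


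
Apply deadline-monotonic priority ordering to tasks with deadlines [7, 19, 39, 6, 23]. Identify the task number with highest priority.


Sort tasks by relative deadline (ascending):
  Task 4: deadline = 6
  Task 1: deadline = 7
  Task 2: deadline = 19
  Task 5: deadline = 23
  Task 3: deadline = 39
Priority order (highest first): [4, 1, 2, 5, 3]
Highest priority task = 4

4


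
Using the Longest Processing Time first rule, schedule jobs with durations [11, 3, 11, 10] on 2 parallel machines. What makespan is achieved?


Sort jobs in decreasing order (LPT): [11, 11, 10, 3]
Assign each job to the least loaded machine:
  Machine 1: jobs [11, 10], load = 21
  Machine 2: jobs [11, 3], load = 14
Makespan = max load = 21

21


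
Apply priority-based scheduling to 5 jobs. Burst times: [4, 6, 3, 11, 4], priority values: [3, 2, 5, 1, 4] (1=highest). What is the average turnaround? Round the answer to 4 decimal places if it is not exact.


Sort by priority (ascending = highest first):
Order: [(1, 11), (2, 6), (3, 4), (4, 4), (5, 3)]
Completion times:
  Priority 1, burst=11, C=11
  Priority 2, burst=6, C=17
  Priority 3, burst=4, C=21
  Priority 4, burst=4, C=25
  Priority 5, burst=3, C=28
Average turnaround = 102/5 = 20.4

20.4


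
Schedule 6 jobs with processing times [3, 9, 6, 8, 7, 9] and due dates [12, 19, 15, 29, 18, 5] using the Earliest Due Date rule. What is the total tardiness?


Sort by due date (EDD order): [(9, 5), (3, 12), (6, 15), (7, 18), (9, 19), (8, 29)]
Compute completion times and tardiness:
  Job 1: p=9, d=5, C=9, tardiness=max(0,9-5)=4
  Job 2: p=3, d=12, C=12, tardiness=max(0,12-12)=0
  Job 3: p=6, d=15, C=18, tardiness=max(0,18-15)=3
  Job 4: p=7, d=18, C=25, tardiness=max(0,25-18)=7
  Job 5: p=9, d=19, C=34, tardiness=max(0,34-19)=15
  Job 6: p=8, d=29, C=42, tardiness=max(0,42-29)=13
Total tardiness = 42

42
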